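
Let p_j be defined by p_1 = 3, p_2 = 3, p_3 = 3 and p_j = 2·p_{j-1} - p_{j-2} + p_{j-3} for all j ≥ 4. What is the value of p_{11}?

342

Applying the relation repeatedly:
p_4 = 6;  p_5 = 12;  p_6 = 21;  p_7 = 36;  p_8 = 63;  p_9 = 111;  p_{10} = 195;  p_{11} = 342.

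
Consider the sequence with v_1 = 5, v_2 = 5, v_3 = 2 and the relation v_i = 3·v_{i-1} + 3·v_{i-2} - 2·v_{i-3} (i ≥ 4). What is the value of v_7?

413

Applying the relation repeatedly:
v_4 = 11; v_5 = 29; v_6 = 116; v_7 = 413.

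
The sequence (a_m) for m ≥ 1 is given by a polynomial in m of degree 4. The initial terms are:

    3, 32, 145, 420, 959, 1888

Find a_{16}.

1st diffs: 29, 113, 275, 539, 929.
2nd diffs: 84, 162, 264, 390.
3rd diffs: 78, 102, 126.
4th diffs: 24, 24 (constant).
Newton forward-difference form: a_m = 3 + 29·C(m-1,1) + 84·C(m-1,2) + 78·C(m-1,3) + 24·C(m-1,4).
At m = 16: m-1 = 15, so a_{16} = 3 + 435 + 8820 + 35490 + 32760 = 77508.

77508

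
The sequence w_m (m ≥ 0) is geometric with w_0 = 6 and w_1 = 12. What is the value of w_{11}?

Common ratio r = 2.
w_m = 6·2^(m-0).
w_{11} = 6·2^11 = 12288.

12288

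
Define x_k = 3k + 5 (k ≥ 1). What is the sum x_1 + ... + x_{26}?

Over k = 1..26: Σk = 351.
Total = (3)·351 + (5)·26 = 1183.

1183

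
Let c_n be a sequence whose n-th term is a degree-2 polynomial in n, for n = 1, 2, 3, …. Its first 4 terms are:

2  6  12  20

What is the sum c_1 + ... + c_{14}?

1st diffs: 4, 6, 8.
2nd diffs: 2, 2 (constant).
Newton forward-difference form: c_n = 2 + 4·C(n-1,1) + 2·C(n-1,2).
Continuing: …, 30, 42, 56, 72, …, c_{14} = 210.
Summing n = 1..14 (14 terms) gives 1120.

1120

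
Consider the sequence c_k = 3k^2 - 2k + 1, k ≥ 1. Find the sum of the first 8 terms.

Over k = 1..8: Σk = 36, Σk² = 204.
Total = (3)·204 + (-2)·36 + (1)·8 = 548.

548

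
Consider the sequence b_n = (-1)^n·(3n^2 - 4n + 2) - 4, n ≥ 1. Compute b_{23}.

(-1)^23 = -1; 3n^2 - 4n + 2 at n=23 is 1497; so b_{23} = -1501.

-1501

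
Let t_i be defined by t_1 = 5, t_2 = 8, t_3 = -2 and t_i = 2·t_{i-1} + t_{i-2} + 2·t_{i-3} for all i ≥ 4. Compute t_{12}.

34502

t_4 = 14; t_5 = 42; t_6 = 94; t_7 = 258; t_8 = 694; t_9 = 1834; t_{10} = 4878; t_{11} = 12978; t_{12} = 34502.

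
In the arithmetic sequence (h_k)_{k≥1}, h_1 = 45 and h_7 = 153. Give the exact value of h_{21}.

405

Common difference d = (153 - 45) / (7 - 1) = 18.
h_k = 45 + (k - 1)·18.
h_{21} = 45 + 20·18 = 405.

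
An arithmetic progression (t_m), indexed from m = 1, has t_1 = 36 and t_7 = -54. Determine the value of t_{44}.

-609

Common difference d = (-54 - 36) / (7 - 1) = -15.
t_m = 36 + (m - 1)·(-15).
t_{44} = 36 + 43·(-15) = -609.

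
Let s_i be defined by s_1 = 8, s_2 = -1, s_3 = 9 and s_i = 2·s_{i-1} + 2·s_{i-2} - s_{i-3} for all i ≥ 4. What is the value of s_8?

Step forward from the initial values:
s_4 = 8, s_5 = 35, s_6 = 77, s_7 = 216, s_8 = 551.

551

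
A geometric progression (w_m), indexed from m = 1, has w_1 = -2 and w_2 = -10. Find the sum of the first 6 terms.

Common ratio r = 5.
w_m = (-2)·5^(m-1).
S = (-2)·(5^6 - 1)/(5 - 1) = (-2)·(15625 - 1)/(4) = -7812.

-7812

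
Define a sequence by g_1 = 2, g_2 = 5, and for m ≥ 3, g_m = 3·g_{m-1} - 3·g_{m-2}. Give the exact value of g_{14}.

3645

g_3 = 9  g_4 = 12  g_5 = 9  …  g_{11} = -243  g_{12} = 243  g_{13} = 1458  g_{14} = 3645.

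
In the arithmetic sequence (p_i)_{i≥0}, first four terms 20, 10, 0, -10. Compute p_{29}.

-270

Common difference d = -10.
p_i = 20 + (i - 0)·(-10).
p_{29} = 20 + 29·(-10) = -270.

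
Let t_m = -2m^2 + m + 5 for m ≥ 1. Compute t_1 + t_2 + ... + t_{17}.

-3332

Over m = 1..17: Σm = 153, Σm² = 1785.
Total = (-2)·1785 + (1)·153 + (5)·17 = -3332.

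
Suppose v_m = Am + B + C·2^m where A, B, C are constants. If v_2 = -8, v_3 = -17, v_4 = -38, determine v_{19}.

-1572809

Write the equations: 2A + B + 4C = -8; 3A + B + 8C = -17; 4A + B + 16C = -38.
Subtracting the first from the second: A + 4C = -9.
Subtracting the second from the third: A + 8C = -21.
Solving: C = -3, A = 3, then B = -2.
Therefore v_{19} = 57 + (-2) + (-3)·524288 = -1572809.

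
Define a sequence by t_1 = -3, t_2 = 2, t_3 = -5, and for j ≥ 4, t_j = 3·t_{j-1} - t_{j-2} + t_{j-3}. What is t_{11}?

Compute successive terms:
t_4 = -20  t_5 = -53  t_6 = -144  t_7 = -399  t_8 = -1106  t_9 = -3063  t_{10} = -8482  t_{11} = -23489.

-23489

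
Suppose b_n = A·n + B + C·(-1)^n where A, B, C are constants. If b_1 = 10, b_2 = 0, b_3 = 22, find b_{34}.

At n = 1, 2, 3: A + B - C = 10; 2A + B + C = 0; 3A + B - C = 22.
Subtracting the first from the second: A + 2C = -10.
Subtracting the second from the third: A - 2C = 22.
Solving: C = -8, A = 6, then B = -4.
Hence b_{34} = 6·34 + (-4) + (-8)·1 = 192.

192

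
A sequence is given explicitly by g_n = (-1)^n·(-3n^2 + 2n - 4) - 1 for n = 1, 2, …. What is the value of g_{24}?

-1685

(-1)^24 = 1; -3n^2 + 2n - 4 at n=24 is -1684; so g_{24} = -1685.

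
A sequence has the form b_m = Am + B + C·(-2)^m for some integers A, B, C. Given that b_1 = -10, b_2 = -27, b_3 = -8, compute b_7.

212

Plug in m = 1, 2, 3: A + B - 2C = -10; 2A + B + 4C = -27; 3A + B - 8C = -8.
Subtracting the first from the second: A + 6C = -17.
Subtracting the second from the third: A - 12C = 19.
Solving: C = -2, A = -5, then B = -9.
So b_m = -5·m + (-9) + (-2)·(-2)^m; at m=7 this is 212.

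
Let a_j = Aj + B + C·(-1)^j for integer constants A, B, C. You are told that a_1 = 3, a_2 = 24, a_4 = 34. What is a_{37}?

Plug in j = 1, 2, 4: A + B - C = 3; 2A + B + C = 24; 4A + B + C = 34.
Subtracting the first from the second: A + 2C = 21.
Subtracting the second from the third: 2A = 10.
Solving: C = 8, A = 5, then B = 6.
So a_j = 5·j + 6 + 8·(-1)^j; at j=37 this is 183.

183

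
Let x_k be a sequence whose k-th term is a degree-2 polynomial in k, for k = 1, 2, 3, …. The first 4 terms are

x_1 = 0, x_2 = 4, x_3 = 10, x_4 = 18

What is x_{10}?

1st diffs: 4, 6, 8.
2nd diffs: 2, 2 (constant).
So x_k = k^2 + k - 2.
Evaluating at k = 10 gives x_{10} = 108.

108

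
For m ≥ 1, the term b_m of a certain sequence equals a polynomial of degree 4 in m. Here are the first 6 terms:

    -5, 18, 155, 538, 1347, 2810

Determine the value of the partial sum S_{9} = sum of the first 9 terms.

1st diffs: 23, 137, 383, 809, 1463.
2nd diffs: 114, 246, 426, 654.
3rd diffs: 132, 180, 228.
4th diffs: 48, 48 (constant).
Newton forward-difference form: b_m = -5 + 23·C(m-1,1) + 114·C(m-1,2) + 132·C(m-1,3) + 48·C(m-1,4).
Continuing: 5203, 8850, 14123.
Summing m = 1..9 (9 terms) gives 33039.

33039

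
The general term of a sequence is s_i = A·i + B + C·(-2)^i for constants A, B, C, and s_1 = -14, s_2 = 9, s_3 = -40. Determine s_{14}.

65517

The three given values yield: A + B - 2C = -14; 2A + B + 4C = 9; 3A + B - 8C = -40.
Subtracting the first from the second: A + 6C = 23.
Subtracting the second from the third: A - 12C = -49.
Solving: C = 4, A = -1, then B = -5.
So s_i = -1·i + (-5) + 4·(-2)^i; at i=14 this is 65517.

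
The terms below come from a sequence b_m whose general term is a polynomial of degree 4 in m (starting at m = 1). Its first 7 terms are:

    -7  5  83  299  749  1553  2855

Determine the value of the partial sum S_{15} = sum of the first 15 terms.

201537

1st diffs: 12, 78, 216, 450, 804, 1302.
2nd diffs: 66, 138, 234, 354, 498.
3rd diffs: 72, 96, 120, 144.
4th diffs: 24, 24, 24 (constant).
Newton forward-difference form: b_m = -7 + 12·C(m-1,1) + 66·C(m-1,2) + 72·C(m-1,3) + 24·C(m-1,4).
Continuing: …, 4823, 7649, 11549, 16763, …, b_{15} = 56399.
Summing m = 1..15 (15 terms) gives 201537.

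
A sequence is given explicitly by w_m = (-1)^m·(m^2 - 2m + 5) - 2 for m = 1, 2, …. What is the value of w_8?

51

(-1)^8 = 1; m^2 - 2m + 5 at m=8 is 53; so w_8 = 51.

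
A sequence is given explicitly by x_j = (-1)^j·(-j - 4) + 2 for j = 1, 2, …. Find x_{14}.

-16

(-1)^14 = 1; -j - 4 at j=14 is -18; so x_{14} = -16.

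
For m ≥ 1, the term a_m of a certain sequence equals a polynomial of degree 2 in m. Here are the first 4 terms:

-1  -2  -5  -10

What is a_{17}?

1st diffs: -1, -3, -5.
2nd diffs: -2, -2 (constant).
So a_m = -m^2 + 2m - 2.
Evaluating at m = 17 gives a_{17} = -257.

-257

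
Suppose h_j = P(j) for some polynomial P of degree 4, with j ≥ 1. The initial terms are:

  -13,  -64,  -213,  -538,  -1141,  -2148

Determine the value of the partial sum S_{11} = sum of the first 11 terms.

-55946

1st diffs: -51, -149, -325, -603, -1007.
2nd diffs: -98, -176, -278, -404.
3rd diffs: -78, -102, -126.
4th diffs: -24, -24 (constant).
Newton forward-difference form: h_j = -13 + (-51)·C(j-1,1) + (-98)·C(j-1,2) + (-78)·C(j-1,3) + (-24)·C(j-1,4).
Continuing: …, -3709, -5998, -9213, -13576, …, h_{11} = -19333.
Summing j = 1..11 (11 terms) gives -55946.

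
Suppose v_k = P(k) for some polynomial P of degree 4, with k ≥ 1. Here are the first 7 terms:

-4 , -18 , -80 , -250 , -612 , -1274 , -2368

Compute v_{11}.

1st diffs: -14, -62, -170, -362, -662, -1094.
2nd diffs: -48, -108, -192, -300, -432.
3rd diffs: -60, -84, -108, -132.
4th diffs: -24, -24, -24 (constant).
Newton forward-difference form: v_k = -4 + (-14)·C(k-1,1) + (-48)·C(k-1,2) + (-60)·C(k-1,3) + (-24)·C(k-1,4).
At k = 11: k-1 = 10, so v_{11} = -4 - 140 - 2160 - 7200 - 5040 = -14544.

-14544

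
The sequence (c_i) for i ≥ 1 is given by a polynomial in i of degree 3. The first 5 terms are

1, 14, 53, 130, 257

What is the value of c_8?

1st diffs: 13, 39, 77, 127.
2nd diffs: 26, 38, 50.
3rd diffs: 12, 12 (constant).
So c_i = 2i^3 + i^2 - 4i + 2.
Evaluating at i = 8 gives c_8 = 1058.

1058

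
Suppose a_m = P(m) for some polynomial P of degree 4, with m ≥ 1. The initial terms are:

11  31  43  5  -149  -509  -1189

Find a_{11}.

1st diffs: 20, 12, -38, -154, -360, -680.
2nd diffs: -8, -50, -116, -206, -320.
3rd diffs: -42, -66, -90, -114.
4th diffs: -24, -24, -24 (constant).
Newton forward-difference form: a_m = 11 + 20·C(m-1,1) + (-8)·C(m-1,2) + (-42)·C(m-1,3) + (-24)·C(m-1,4).
At m = 11: m-1 = 10, so a_{11} = 11 + 200 - 360 - 5040 - 5040 = -10229.

-10229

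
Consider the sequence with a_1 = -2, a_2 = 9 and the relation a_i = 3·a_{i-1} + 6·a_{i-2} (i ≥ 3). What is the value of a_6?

a_3 = 15  a_4 = 99  a_5 = 387  a_6 = 1755.

1755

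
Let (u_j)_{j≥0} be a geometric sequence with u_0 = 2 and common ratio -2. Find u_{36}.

u_j = 2·(-2)^(j-0).
u_{36} = 2·(-2)^36 = 137438953472.

137438953472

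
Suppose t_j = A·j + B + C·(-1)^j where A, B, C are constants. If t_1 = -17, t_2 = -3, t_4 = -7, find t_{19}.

At j = 1, 2, 4: A + B - C = -17; 2A + B + C = -3; 4A + B + C = -7.
Subtracting the first from the second: A + 2C = 14.
Subtracting the second from the third: 2A = -4.
Solving: C = 8, A = -2, then B = -7.
So t_j = -2·j + (-7) + 8·(-1)^j; at j=19 this is -53.

-53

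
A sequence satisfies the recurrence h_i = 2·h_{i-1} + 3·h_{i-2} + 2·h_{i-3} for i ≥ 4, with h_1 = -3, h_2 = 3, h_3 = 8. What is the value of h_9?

6564

Step forward from the initial values:
h_4 = 19; h_5 = 68; h_6 = 209; h_7 = 660; h_8 = 2083; h_9 = 6564.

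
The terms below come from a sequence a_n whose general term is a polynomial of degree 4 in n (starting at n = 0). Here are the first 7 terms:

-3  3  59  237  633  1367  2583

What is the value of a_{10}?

1st diffs: 6, 56, 178, 396, 734, 1216.
2nd diffs: 50, 122, 218, 338, 482.
3rd diffs: 72, 96, 120, 144.
4th diffs: 24, 24, 24 (constant).
So a_n = n^4 + 6n^3 - n - 3.
Evaluating at n = 10 gives a_{10} = 15987.

15987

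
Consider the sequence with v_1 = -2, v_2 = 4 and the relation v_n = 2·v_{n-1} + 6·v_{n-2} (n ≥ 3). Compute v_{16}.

Applying the relation repeatedly:
v_3 = -4, v_4 = 16, v_5 = 8, …, v_{13} = 737408, v_{14} = 2692864, v_{15} = 9810176, v_{16} = 35777536.

35777536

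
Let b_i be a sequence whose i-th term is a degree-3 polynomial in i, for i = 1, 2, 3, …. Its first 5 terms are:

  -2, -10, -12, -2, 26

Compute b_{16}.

3238

1st diffs: -8, -2, 10, 28.
2nd diffs: 6, 12, 18.
3rd diffs: 6, 6 (constant).
Newton forward-difference form: b_i = -2 + (-8)·C(i-1,1) + 6·C(i-1,2) + 6·C(i-1,3).
At i = 16: i-1 = 15, so b_{16} = -2 - 120 + 630 + 2730 = 3238.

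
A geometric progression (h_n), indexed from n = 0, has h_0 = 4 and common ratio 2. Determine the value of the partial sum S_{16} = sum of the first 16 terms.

h_n = 4·2^(n-0).
S = 4·(2^16 - 1)/(2 - 1) = 4·(65536 - 1)/(1) = 262140.

262140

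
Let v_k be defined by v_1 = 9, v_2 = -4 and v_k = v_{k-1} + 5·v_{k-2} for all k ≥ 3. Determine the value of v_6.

Compute successive terms:
v_3 = 41  v_4 = 21  v_5 = 226  v_6 = 331.

331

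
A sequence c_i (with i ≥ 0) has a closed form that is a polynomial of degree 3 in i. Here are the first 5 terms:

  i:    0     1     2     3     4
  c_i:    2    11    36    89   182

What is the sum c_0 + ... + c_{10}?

7117

1st diffs: 9, 25, 53, 93.
2nd diffs: 16, 28, 40.
3rd diffs: 12, 12 (constant).
Newton forward-difference form: c_i = 2 + 9·C(i,1) + 16·C(i,2) + 12·C(i,3).
Continuing: …, 327, 536, 821, 1194, …, c_{10} = 2252.
Summing i = 0..10 (11 terms) gives 7117.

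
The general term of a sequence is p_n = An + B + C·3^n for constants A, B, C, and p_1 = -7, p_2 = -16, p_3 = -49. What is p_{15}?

-28697773

At n = 1, 2, 3: A + B + 3C = -7; 2A + B + 9C = -16; 3A + B + 27C = -49.
Subtracting the first from the second: A + 6C = -9.
Subtracting the second from the third: A + 18C = -33.
Solving: C = -2, A = 3, then B = -4.
Hence p_{15} = 3·15 + (-4) + (-2)·14348907 = -28697773.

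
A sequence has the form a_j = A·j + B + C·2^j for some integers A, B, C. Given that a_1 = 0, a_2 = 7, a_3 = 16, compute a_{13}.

The three given values yield: A + B + 2C = 0; 2A + B + 4C = 7; 3A + B + 8C = 16.
Subtracting the first from the second: A + 2C = 7.
Subtracting the second from the third: A + 4C = 9.
Solving: C = 1, A = 5, then B = -7.
Hence a_{13} = 5·13 + (-7) + 1·8192 = 8250.

8250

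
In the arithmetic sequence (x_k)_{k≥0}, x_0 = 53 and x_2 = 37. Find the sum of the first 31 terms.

-2077

Common difference d = (37 - 53) / (2 - 0) = -8.
x_k = 53 + (k - 0)·(-8).
x_{30} = -187; S = 31·(53 + (-187))/2 = -2077.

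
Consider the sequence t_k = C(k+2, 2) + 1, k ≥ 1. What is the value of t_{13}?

C(15, 2) = 105, so t_{13} = 106.

106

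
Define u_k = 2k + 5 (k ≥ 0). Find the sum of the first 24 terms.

Over k = 0..23: Σk = 276.
Total = (2)·276 + (5)·24 = 672.

672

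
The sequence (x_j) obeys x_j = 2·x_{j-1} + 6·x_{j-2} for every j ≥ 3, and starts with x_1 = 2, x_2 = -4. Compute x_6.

Compute successive terms:
x_3 = 4; x_4 = -16; x_5 = -8; x_6 = -112.

-112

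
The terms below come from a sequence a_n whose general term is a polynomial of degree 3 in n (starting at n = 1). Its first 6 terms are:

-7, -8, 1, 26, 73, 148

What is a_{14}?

2476

1st diffs: -1, 9, 25, 47, 75.
2nd diffs: 10, 16, 22, 28.
3rd diffs: 6, 6, 6 (constant).
Newton forward-difference form: a_n = -7 + (-1)·C(n-1,1) + 10·C(n-1,2) + 6·C(n-1,3).
At n = 14: n-1 = 13, so a_{14} = -7 - 13 + 780 + 1716 = 2476.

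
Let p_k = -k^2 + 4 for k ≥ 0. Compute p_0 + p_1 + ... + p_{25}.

-5421

Over k = 0..25: Σk = 325, Σk² = 5525.
Total = (-1)·5525 + (4)·26 = -5421.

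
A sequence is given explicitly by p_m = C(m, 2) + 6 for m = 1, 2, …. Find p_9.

C(9, 2) = 36, so p_9 = 42.

42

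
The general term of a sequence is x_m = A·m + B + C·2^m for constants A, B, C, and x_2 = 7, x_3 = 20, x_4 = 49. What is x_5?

110

Plug in m = 2, 3, 4: 2A + B + 4C = 7; 3A + B + 8C = 20; 4A + B + 16C = 49.
Subtracting the first from the second: A + 4C = 13.
Subtracting the second from the third: A + 8C = 29.
Solving: C = 4, A = -3, then B = -3.
Hence x_5 = -3·5 + (-3) + 4·32 = 110.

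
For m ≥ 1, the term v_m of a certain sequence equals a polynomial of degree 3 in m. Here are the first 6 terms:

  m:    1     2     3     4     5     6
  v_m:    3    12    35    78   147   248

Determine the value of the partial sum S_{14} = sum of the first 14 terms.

11963

1st diffs: 9, 23, 43, 69, 101.
2nd diffs: 14, 20, 26, 32.
3rd diffs: 6, 6, 6 (constant).
Newton forward-difference form: v_m = 3 + 9·C(m-1,1) + 14·C(m-1,2) + 6·C(m-1,3).
Continuing: …, 387, 570, 803, 1092, …, v_{14} = 2928.
Summing m = 1..14 (14 terms) gives 11963.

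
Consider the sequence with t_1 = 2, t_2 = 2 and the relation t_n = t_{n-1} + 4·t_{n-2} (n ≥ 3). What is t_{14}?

Iterate the recurrence:
t_3 = 10;  t_4 = 18;  t_5 = 58;  …;  t_{11} = 15178;  t_{12} = 38610;  t_{13} = 99322;  t_{14} = 253762.

253762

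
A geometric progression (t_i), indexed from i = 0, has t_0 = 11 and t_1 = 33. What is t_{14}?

52612659

Common ratio r = 3.
t_i = 11·3^(i-0).
t_{14} = 11·3^14 = 52612659.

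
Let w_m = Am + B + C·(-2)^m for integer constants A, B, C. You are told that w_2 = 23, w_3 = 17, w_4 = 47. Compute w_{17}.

-130963

At m = 2, 3, 4: 2A + B + 4C = 23; 3A + B - 8C = 17; 4A + B + 16C = 47.
Subtracting the first from the second: A - 12C = -6.
Subtracting the second from the third: A + 24C = 30.
Solving: C = 1, A = 6, then B = 7.
Hence w_{17} = 6·17 + 7 + 1·(-131072) = -130963.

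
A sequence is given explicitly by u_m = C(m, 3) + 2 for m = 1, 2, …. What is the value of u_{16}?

562

C(16, 3) = 560, so u_{16} = 562.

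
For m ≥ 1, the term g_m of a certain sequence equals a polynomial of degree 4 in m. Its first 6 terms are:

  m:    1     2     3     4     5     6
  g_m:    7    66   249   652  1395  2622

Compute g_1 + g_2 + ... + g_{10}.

1st diffs: 59, 183, 403, 743, 1227.
2nd diffs: 124, 220, 340, 484.
3rd diffs: 96, 120, 144.
4th diffs: 24, 24 (constant).
So g_m = m^4 + 6m^3 + m^2 - m.
Continuing: 4501, 7224, 11007, 16090.
Summing m = 1..10 (10 terms) gives 43813.

43813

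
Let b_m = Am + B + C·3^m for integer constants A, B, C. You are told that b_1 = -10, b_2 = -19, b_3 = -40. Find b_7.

-2212

Plug in m = 1, 2, 3: A + B + 3C = -10; 2A + B + 9C = -19; 3A + B + 27C = -40.
Subtracting the first from the second: A + 6C = -9.
Subtracting the second from the third: A + 18C = -21.
Solving: C = -1, A = -3, then B = -4.
So b_m = -3·m + (-4) + (-1)·3^m; at m=7 this is -2212.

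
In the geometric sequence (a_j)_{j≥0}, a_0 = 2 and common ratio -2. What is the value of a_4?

32

a_j = 2·(-2)^(j-0).
a_4 = 2·(-2)^4 = 32.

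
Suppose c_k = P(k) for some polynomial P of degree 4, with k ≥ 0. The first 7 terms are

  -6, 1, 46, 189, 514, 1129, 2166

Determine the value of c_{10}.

14014

1st diffs: 7, 45, 143, 325, 615, 1037.
2nd diffs: 38, 98, 182, 290, 422.
3rd diffs: 60, 84, 108, 132.
4th diffs: 24, 24, 24 (constant).
Newton forward-difference form: c_k = -6 + 7·C(k,1) + 38·C(k,2) + 60·C(k,3) + 24·C(k,4).
At k = 10: k = 10, so c_{10} = -6 + 70 + 1710 + 7200 + 5040 = 14014.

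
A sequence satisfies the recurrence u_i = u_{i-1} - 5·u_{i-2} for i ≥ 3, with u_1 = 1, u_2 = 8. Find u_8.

Step forward from the initial values:
u_3 = 3; u_4 = -37; u_5 = -52; u_6 = 133; u_7 = 393; u_8 = -272.

-272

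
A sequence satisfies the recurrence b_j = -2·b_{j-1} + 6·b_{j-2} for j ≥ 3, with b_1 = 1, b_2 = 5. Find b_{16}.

169367168

Step forward from the initial values:
b_3 = -4; b_4 = 38; b_5 = -100; …; b_{13} = -3494464; b_{14} = 12743360; b_{15} = -46453504; b_{16} = 169367168.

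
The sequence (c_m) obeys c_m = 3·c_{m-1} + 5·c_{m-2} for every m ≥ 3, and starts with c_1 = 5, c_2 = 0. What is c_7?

6025

c_3 = 25  c_4 = 75  c_5 = 350  c_6 = 1425  c_7 = 6025.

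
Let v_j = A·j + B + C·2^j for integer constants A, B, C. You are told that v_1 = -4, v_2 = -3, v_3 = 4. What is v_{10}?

Plug in j = 1, 2, 3: A + B + 2C = -4; 2A + B + 4C = -3; 3A + B + 8C = 4.
Subtracting the first from the second: A + 2C = 1.
Subtracting the second from the third: A + 4C = 7.
Solving: C = 3, A = -5, then B = -5.
Hence v_{10} = -5·10 + (-5) + 3·1024 = 3017.

3017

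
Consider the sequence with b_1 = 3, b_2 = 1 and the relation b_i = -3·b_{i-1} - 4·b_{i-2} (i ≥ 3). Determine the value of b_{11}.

-1647

Iterate the recurrence:
b_3 = -15, b_4 = 41, b_5 = -63, b_6 = 25, b_7 = 177, b_8 = -631, b_9 = 1185, b_{10} = -1031, b_{11} = -1647.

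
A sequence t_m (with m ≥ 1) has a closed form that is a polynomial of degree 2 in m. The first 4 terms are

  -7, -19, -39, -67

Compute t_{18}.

1st diffs: -12, -20, -28.
2nd diffs: -8, -8 (constant).
Newton forward-difference form: t_m = -7 + (-12)·C(m-1,1) + (-8)·C(m-1,2).
At m = 18: m-1 = 17, so t_{18} = -7 - 204 - 1088 = -1299.

-1299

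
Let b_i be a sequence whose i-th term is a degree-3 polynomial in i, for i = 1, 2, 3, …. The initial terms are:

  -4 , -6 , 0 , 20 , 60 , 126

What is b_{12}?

1st diffs: -2, 6, 20, 40, 66.
2nd diffs: 8, 14, 20, 26.
3rd diffs: 6, 6, 6 (constant).
Newton forward-difference form: b_i = -4 + (-2)·C(i-1,1) + 8·C(i-1,2) + 6·C(i-1,3).
At i = 12: i-1 = 11, so b_{12} = -4 - 22 + 440 + 990 = 1404.

1404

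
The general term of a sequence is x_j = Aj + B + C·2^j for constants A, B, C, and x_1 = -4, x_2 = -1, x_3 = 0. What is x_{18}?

At j = 1, 2, 3: A + B + 2C = -4; 2A + B + 4C = -1; 3A + B + 8C = 0.
Subtracting the first from the second: A + 2C = 3.
Subtracting the second from the third: A + 4C = 1.
Solving: C = -1, A = 5, then B = -7.
Therefore x_{18} = 90 + (-7) + (-1)·262144 = -262061.

-262061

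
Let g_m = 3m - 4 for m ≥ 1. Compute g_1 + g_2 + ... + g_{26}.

949

Over m = 1..26: Σm = 351.
Total = (3)·351 + (-4)·26 = 949.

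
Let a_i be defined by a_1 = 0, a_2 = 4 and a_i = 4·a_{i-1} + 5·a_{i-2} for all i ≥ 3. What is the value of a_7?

10416

Applying the relation repeatedly:
a_3 = 16  a_4 = 84  a_5 = 416  a_6 = 2084  a_7 = 10416.
(Characteristic roots are 5 and -1.)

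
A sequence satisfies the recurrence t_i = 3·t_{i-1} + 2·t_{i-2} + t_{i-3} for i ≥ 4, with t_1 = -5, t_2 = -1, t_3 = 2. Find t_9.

-11

Applying the relation repeatedly:
t_4 = -1;  t_5 = 0;  t_6 = 0;  t_7 = -1;  t_8 = -3;  t_9 = -11.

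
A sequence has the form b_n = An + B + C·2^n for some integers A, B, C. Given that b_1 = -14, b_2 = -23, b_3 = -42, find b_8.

At n = 1, 2, 3: A + B + 2C = -14; 2A + B + 4C = -23; 3A + B + 8C = -42.
Subtracting the first from the second: A + 2C = -9.
Subtracting the second from the third: A + 4C = -19.
Solving: C = -5, A = 1, then B = -5.
Therefore b_8 = 8 + (-5) + (-5)·256 = -1277.

-1277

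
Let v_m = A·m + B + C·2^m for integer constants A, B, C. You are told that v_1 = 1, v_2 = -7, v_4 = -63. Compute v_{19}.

Plug in m = 1, 2, 4: A + B + 2C = 1; 2A + B + 4C = -7; 4A + B + 16C = -63.
Subtracting the first from the second: A + 2C = -8.
Subtracting the second from the third: 2A + 12C = -56.
Solving: C = -5, A = 2, then B = 9.
Hence v_{19} = 2·19 + 9 + (-5)·524288 = -2621393.

-2621393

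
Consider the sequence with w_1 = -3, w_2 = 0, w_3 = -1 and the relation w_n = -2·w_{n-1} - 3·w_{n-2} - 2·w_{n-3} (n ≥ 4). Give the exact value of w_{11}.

Step forward from the initial values:
w_4 = 8;  w_5 = -13;  w_6 = 4;  w_7 = 15;  w_8 = -16;  w_9 = -21;  w_{10} = 60;  w_{11} = -25.

-25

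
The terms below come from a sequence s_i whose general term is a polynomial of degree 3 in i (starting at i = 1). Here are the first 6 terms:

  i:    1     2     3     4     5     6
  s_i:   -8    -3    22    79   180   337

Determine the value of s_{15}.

1st diffs: 5, 25, 57, 101, 157.
2nd diffs: 20, 32, 44, 56.
3rd diffs: 12, 12, 12 (constant).
So s_i = 2i^3 - 2i^2 - 3i - 5.
Evaluating at i = 15 gives s_{15} = 6250.

6250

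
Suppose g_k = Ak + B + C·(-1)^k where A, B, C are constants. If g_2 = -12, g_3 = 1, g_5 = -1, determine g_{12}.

-22

At k = 2, 3, 5: 2A + B + C = -12; 3A + B - C = 1; 5A + B - C = -1.
Subtracting the first from the second: A - 2C = 13.
Subtracting the second from the third: 2A = -2.
Solving: C = -7, A = -1, then B = -3.
Hence g_{12} = -1·12 + (-3) + (-7)·1 = -22.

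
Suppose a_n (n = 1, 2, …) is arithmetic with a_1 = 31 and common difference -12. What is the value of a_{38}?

a_n = 31 + (n - 1)·(-12).
a_{38} = 31 + 37·(-12) = -413.

-413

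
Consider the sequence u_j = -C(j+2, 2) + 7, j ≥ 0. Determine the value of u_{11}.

-71

C(13, 2) = 78, so u_{11} = -71.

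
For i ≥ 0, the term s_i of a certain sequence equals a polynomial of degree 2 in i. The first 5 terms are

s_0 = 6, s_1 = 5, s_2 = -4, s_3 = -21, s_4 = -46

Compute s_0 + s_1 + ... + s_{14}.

1st diffs: -1, -9, -17, -25.
2nd diffs: -8, -8, -8 (constant).
Newton forward-difference form: s_i = 6 + (-1)·C(i,1) + (-8)·C(i,2).
Continuing: …, -79, -120, -169, -226, …, s_{14} = -736.
Summing i = 0..14 (15 terms) gives -3655.

-3655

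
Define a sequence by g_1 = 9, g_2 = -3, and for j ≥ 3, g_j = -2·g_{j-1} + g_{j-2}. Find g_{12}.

Compute successive terms:
g_3 = 15, g_4 = -33, g_5 = 81, g_6 = -195, g_7 = 471, g_8 = -1137, g_9 = 2745, g_{10} = -6627, g_{11} = 15999, g_{12} = -38625.

-38625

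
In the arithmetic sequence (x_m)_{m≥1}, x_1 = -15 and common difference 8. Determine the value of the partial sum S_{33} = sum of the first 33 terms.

3729

x_m = -15 + (m - 1)·8.
x_{33} = 241; S = 33·(-15 + 241)/2 = 3729.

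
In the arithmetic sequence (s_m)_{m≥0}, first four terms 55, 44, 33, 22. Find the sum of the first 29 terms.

Common difference d = -11.
s_m = 55 + (m - 0)·(-11).
s_{28} = -253; S = 29·(55 + (-253))/2 = -2871.

-2871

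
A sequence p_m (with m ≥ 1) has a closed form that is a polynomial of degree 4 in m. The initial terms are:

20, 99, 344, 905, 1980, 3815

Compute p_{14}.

91215

1st diffs: 79, 245, 561, 1075, 1835.
2nd diffs: 166, 316, 514, 760.
3rd diffs: 150, 198, 246.
4th diffs: 48, 48 (constant).
Newton forward-difference form: p_m = 20 + 79·C(m-1,1) + 166·C(m-1,2) + 150·C(m-1,3) + 48·C(m-1,4).
At m = 14: m-1 = 13, so p_{14} = 20 + 1027 + 12948 + 42900 + 34320 = 91215.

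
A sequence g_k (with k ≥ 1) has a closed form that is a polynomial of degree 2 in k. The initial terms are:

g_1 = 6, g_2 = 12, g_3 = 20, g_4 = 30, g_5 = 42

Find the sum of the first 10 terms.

570

1st diffs: 6, 8, 10, 12.
2nd diffs: 2, 2, 2 (constant).
So g_k = k^2 + 3k + 2.
Continuing: …, 56, 72, 90, 110, …, g_{10} = 132.
Summing k = 1..10 (10 terms) gives 570.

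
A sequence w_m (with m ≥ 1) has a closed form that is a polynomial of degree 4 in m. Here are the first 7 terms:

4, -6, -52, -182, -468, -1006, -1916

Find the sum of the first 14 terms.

-110054

1st diffs: -10, -46, -130, -286, -538, -910.
2nd diffs: -36, -84, -156, -252, -372.
3rd diffs: -48, -72, -96, -120.
4th diffs: -24, -24, -24 (constant).
Newton forward-difference form: w_m = 4 + (-10)·C(m-1,1) + (-36)·C(m-1,2) + (-48)·C(m-1,3) + (-24)·C(m-1,4).
Continuing: …, -3342, -5452, -8438, -12516, …, w_{14} = -33822.
Summing m = 1..14 (14 terms) gives -110054.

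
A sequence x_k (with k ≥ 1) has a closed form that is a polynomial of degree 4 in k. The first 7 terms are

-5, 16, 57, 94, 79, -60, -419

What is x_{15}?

1st diffs: 21, 41, 37, -15, -139, -359.
2nd diffs: 20, -4, -52, -124, -220.
3rd diffs: -24, -48, -72, -96.
4th diffs: -24, -24, -24 (constant).
Newton forward-difference form: x_k = -5 + 21·C(k-1,1) + 20·C(k-1,2) + (-24)·C(k-1,3) + (-24)·C(k-1,4).
At k = 15: k-1 = 14, so x_{15} = -5 + 294 + 1820 - 8736 - 24024 = -30651.

-30651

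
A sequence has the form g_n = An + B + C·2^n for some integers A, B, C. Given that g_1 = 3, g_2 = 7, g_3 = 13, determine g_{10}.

At n = 1, 2, 3: A + B + 2C = 3; 2A + B + 4C = 7; 3A + B + 8C = 13.
Subtracting the first from the second: A + 2C = 4.
Subtracting the second from the third: A + 4C = 6.
Solving: C = 1, A = 2, then B = -1.
Hence g_{10} = 2·10 + (-1) + 1·1024 = 1043.

1043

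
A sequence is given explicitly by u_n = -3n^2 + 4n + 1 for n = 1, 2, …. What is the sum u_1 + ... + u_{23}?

-11845

Over n = 1..23: Σn = 276, Σn² = 4324.
Total = (-3)·4324 + (4)·276 + (1)·23 = -11845.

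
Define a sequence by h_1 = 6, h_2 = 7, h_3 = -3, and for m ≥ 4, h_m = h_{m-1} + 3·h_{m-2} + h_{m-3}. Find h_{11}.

6525

Applying the relation repeatedly:
h_4 = 24  h_5 = 22  h_6 = 91  h_7 = 181  h_8 = 476  h_9 = 1110  h_{10} = 2719  h_{11} = 6525.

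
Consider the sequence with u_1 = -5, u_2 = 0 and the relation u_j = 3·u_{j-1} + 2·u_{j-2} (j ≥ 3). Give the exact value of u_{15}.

-35982190

Applying the relation repeatedly:
u_3 = -10, u_4 = -30, u_5 = -110, …, u_{12} = -796470, u_{13} = -2836670, u_{14} = -10102950, u_{15} = -35982190.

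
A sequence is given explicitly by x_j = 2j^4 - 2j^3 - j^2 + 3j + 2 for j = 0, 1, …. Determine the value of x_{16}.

122674

x_{16} = 2·16^4 - 2·16^3 - 1·16^2 + 3·16 + 2 = 122674.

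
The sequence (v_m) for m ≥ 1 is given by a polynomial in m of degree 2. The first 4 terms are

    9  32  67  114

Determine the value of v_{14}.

1st diffs: 23, 35, 47.
2nd diffs: 12, 12 (constant).
Newton forward-difference form: v_m = 9 + 23·C(m-1,1) + 12·C(m-1,2).
At m = 14: m-1 = 13, so v_{14} = 9 + 299 + 936 = 1244.

1244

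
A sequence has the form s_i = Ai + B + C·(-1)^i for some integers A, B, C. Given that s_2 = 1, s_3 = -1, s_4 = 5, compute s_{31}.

55

Plug in i = 2, 3, 4: 2A + B + C = 1; 3A + B - C = -1; 4A + B + C = 5.
Subtracting the first from the second: A - 2C = -2.
Subtracting the second from the third: A + 2C = 6.
Solving: C = 2, A = 2, then B = -5.
Hence s_{31} = 2·31 + (-5) + 2·(-1) = 55.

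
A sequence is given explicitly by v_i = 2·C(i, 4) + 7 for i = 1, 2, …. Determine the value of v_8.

C(8, 4) = 70, so v_8 = 147.

147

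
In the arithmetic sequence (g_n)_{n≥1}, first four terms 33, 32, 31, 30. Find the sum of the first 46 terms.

Common difference d = -1.
g_n = 33 + (n - 1)·(-1).
g_{46} = -12; S = 46·(33 + (-12))/2 = 483.

483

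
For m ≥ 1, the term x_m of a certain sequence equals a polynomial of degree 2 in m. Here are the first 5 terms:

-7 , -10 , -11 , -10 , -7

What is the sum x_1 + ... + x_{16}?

1st diffs: -3, -1, 1, 3.
2nd diffs: 2, 2, 2 (constant).
So x_m = m^2 - 6m - 2.
Continuing: …, -2, 5, 14, 25, …, x_{16} = 158.
Summing m = 1..16 (16 terms) gives 648.

648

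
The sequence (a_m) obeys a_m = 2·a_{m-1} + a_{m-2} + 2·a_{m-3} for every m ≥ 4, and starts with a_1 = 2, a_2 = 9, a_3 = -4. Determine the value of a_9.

Iterate the recurrence:
a_4 = 5, a_5 = 24, a_6 = 45, a_7 = 124, a_8 = 341, a_9 = 896.

896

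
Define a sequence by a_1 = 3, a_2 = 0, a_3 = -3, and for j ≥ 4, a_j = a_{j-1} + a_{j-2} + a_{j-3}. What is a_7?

Iterate the recurrence:
a_4 = 0  a_5 = -3  a_6 = -6  a_7 = -9.

-9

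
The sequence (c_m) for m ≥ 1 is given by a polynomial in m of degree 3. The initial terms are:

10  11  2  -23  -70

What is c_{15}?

1st diffs: 1, -9, -25, -47.
2nd diffs: -10, -16, -22.
3rd diffs: -6, -6 (constant).
Newton forward-difference form: c_m = 10 + 1·C(m-1,1) + (-10)·C(m-1,2) + (-6)·C(m-1,3).
At m = 15: m-1 = 14, so c_{15} = 10 + 14 - 910 - 2184 = -3070.

-3070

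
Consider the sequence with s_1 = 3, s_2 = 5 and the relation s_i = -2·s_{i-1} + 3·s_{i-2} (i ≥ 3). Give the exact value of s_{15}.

Compute successive terms:
s_3 = -1; s_4 = 17; s_5 = -37; …; s_{12} = 88577; s_{13} = -265717; s_{14} = 797165; s_{15} = -2391481.
(Characteristic roots are 1 and -3.)

-2391481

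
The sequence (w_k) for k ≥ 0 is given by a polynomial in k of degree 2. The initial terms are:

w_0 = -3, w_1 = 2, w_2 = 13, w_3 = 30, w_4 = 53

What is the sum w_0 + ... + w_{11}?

1614

1st diffs: 5, 11, 17, 23.
2nd diffs: 6, 6, 6 (constant).
Newton forward-difference form: w_k = -3 + 5·C(k,1) + 6·C(k,2).
Continuing: …, 82, 117, 158, 205, …, w_{11} = 382.
Summing k = 0..11 (12 terms) gives 1614.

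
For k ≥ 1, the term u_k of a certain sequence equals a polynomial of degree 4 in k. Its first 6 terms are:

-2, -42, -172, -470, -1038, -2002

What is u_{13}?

-35462

1st diffs: -40, -130, -298, -568, -964.
2nd diffs: -90, -168, -270, -396.
3rd diffs: -78, -102, -126.
4th diffs: -24, -24 (constant).
Newton forward-difference form: u_k = -2 + (-40)·C(k-1,1) + (-90)·C(k-1,2) + (-78)·C(k-1,3) + (-24)·C(k-1,4).
At k = 13: k-1 = 12, so u_{13} = -2 - 480 - 5940 - 17160 - 11880 = -35462.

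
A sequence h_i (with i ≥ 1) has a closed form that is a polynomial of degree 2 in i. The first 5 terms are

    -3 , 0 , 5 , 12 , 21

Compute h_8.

1st diffs: 3, 5, 7, 9.
2nd diffs: 2, 2, 2 (constant).
So h_i = i^2 - 4.
Evaluating at i = 8 gives h_8 = 60.

60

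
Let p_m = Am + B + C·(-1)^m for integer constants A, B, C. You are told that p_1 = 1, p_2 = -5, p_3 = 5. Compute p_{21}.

Plug in m = 1, 2, 3: A + B - C = 1; 2A + B + C = -5; 3A + B - C = 5.
Subtracting the first from the second: A + 2C = -6.
Subtracting the second from the third: A - 2C = 10.
Solving: C = -4, A = 2, then B = -5.
So p_m = 2·m + (-5) + (-4)·(-1)^m; at m=21 this is 41.

41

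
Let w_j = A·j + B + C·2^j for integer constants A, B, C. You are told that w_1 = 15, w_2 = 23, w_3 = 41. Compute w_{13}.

Write the equations: A + B + 2C = 15; 2A + B + 4C = 23; 3A + B + 8C = 41.
Subtracting the first from the second: A + 2C = 8.
Subtracting the second from the third: A + 4C = 18.
Solving: C = 5, A = -2, then B = 7.
Therefore w_{13} = -26 + 7 + 5·8192 = 40941.

40941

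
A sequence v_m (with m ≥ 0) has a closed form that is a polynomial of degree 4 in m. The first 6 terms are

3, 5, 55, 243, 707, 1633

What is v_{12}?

46755

1st diffs: 2, 50, 188, 464, 926.
2nd diffs: 48, 138, 276, 462.
3rd diffs: 90, 138, 186.
4th diffs: 48, 48 (constant).
Newton forward-difference form: v_m = 3 + 2·C(m,1) + 48·C(m,2) + 90·C(m,3) + 48·C(m,4).
At m = 12: m = 12, so v_{12} = 3 + 24 + 3168 + 19800 + 23760 = 46755.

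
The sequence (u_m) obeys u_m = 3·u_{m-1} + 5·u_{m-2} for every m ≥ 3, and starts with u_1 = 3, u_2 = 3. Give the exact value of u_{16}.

2655230847

Applying the relation repeatedly:
u_3 = 24;  u_4 = 87;  u_5 = 381;  …;  u_{13} = 36029451;  u_{14} = 151056363;  u_{15} = 633316344;  u_{16} = 2655230847.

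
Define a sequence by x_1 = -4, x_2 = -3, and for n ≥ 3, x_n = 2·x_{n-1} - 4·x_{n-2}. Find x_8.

Step forward from the initial values:
x_3 = 10, x_4 = 32, x_5 = 24, x_6 = -80, x_7 = -256, x_8 = -192.

-192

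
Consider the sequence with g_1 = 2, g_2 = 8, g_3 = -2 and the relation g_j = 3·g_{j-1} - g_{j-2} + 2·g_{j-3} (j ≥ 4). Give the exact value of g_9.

Applying the relation repeatedly:
g_4 = -10  g_5 = -12  g_6 = -30  g_7 = -98  g_8 = -288  g_9 = -826.

-826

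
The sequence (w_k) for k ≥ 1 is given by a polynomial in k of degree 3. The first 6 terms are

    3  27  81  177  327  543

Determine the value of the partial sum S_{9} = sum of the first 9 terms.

1st diffs: 24, 54, 96, 150, 216.
2nd diffs: 30, 42, 54, 66.
3rd diffs: 12, 12, 12 (constant).
Newton forward-difference form: w_k = 3 + 24·C(k-1,1) + 30·C(k-1,2) + 12·C(k-1,3).
Continuing: 837, 1221, 1707.
Summing k = 1..9 (9 terms) gives 4923.

4923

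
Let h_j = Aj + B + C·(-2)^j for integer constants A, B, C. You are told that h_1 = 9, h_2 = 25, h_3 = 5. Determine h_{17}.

The three given values yield: A + B - 2C = 9; 2A + B + 4C = 25; 3A + B - 8C = 5.
Subtracting the first from the second: A + 6C = 16.
Subtracting the second from the third: A - 12C = -20.
Solving: C = 2, A = 4, then B = 9.
Hence h_{17} = 4·17 + 9 + 2·(-131072) = -262067.

-262067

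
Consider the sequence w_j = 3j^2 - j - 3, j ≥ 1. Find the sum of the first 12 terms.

1836

Over j = 1..12: Σj = 78, Σj² = 650.
Total = (3)·650 + (-1)·78 + (-3)·12 = 1836.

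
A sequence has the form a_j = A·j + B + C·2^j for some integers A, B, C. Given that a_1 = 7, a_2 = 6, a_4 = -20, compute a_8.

Write the equations: A + B + 2C = 7; 2A + B + 4C = 6; 4A + B + 16C = -20.
Subtracting the first from the second: A + 2C = -1.
Subtracting the second from the third: 2A + 12C = -26.
Solving: C = -3, A = 5, then B = 8.
Therefore a_8 = 40 + 8 + (-3)·256 = -720.

-720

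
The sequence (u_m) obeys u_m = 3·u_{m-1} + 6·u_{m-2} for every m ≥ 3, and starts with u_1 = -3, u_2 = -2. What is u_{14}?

-227235132

u_3 = -24, u_4 = -84, u_5 = -396, …, u_{11} = -2718684, u_{12} = -11886588, u_{13} = -51971868, u_{14} = -227235132.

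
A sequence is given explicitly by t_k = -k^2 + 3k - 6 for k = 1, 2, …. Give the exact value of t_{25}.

-556

t_{25} = -1·25^2 + 3·25 - 6 = -556.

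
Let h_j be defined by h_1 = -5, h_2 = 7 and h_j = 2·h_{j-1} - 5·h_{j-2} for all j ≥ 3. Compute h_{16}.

-277117

Compute successive terms:
h_3 = 39; h_4 = 43; h_5 = -109; …; h_{13} = 3011; h_{14} = 247007; h_{15} = 478959; h_{16} = -277117.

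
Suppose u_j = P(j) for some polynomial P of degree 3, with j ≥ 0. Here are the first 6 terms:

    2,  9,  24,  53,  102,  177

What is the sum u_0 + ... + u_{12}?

7150

1st diffs: 7, 15, 29, 49, 75.
2nd diffs: 8, 14, 20, 26.
3rd diffs: 6, 6, 6 (constant).
Newton forward-difference form: u_j = 2 + 7·C(j,1) + 8·C(j,2) + 6·C(j,3).
Continuing: …, 284, 429, 618, 857, …, u_{12} = 1934.
Summing j = 0..12 (13 terms) gives 7150.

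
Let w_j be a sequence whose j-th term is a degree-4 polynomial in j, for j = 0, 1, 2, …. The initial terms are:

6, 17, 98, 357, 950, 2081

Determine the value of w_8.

1st diffs: 11, 81, 259, 593, 1131.
2nd diffs: 70, 178, 334, 538.
3rd diffs: 108, 156, 204.
4th diffs: 48, 48 (constant).
Newton forward-difference form: w_j = 6 + 11·C(j,1) + 70·C(j,2) + 108·C(j,3) + 48·C(j,4).
At j = 8: j = 8, so w_8 = 6 + 88 + 1960 + 6048 + 3360 = 11462.

11462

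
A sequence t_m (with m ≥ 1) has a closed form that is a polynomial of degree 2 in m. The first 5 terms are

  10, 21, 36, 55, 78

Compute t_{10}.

1st diffs: 11, 15, 19, 23.
2nd diffs: 4, 4, 4 (constant).
Newton forward-difference form: t_m = 10 + 11·C(m-1,1) + 4·C(m-1,2).
At m = 10: m-1 = 9, so t_{10} = 10 + 99 + 144 = 253.

253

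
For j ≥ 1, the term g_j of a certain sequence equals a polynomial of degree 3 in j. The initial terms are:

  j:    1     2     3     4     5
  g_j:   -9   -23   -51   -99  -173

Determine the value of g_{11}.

-1499

1st diffs: -14, -28, -48, -74.
2nd diffs: -14, -20, -26.
3rd diffs: -6, -6 (constant).
Newton forward-difference form: g_j = -9 + (-14)·C(j-1,1) + (-14)·C(j-1,2) + (-6)·C(j-1,3).
At j = 11: j-1 = 10, so g_{11} = -9 - 140 - 630 - 720 = -1499.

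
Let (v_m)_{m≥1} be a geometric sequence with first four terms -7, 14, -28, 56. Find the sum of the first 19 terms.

-1223341

Common ratio r = -2.
v_m = (-7)·(-2)^(m-1).
S = (-7)·((-2)^19 - 1)/(-2 - 1) = (-7)·(-524288 - 1)/(-3) = -1223341.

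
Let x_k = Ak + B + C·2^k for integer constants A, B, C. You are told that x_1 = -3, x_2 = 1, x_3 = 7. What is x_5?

Write the equations: A + B + 2C = -3; 2A + B + 4C = 1; 3A + B + 8C = 7.
Subtracting the first from the second: A + 2C = 4.
Subtracting the second from the third: A + 4C = 6.
Solving: C = 1, A = 2, then B = -7.
Hence x_5 = 2·5 + (-7) + 1·32 = 35.

35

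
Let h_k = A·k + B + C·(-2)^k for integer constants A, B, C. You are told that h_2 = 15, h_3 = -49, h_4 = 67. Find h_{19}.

-2621513

Write the equations: 2A + B + 4C = 15; 3A + B - 8C = -49; 4A + B + 16C = 67.
Subtracting the first from the second: A - 12C = -64.
Subtracting the second from the third: A + 24C = 116.
Solving: C = 5, A = -4, then B = 3.
Therefore h_{19} = -76 + 3 + 5·(-524288) = -2621513.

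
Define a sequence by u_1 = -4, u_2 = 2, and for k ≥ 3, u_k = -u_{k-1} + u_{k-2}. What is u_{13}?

Compute successive terms:
u_3 = -6  u_4 = 8  u_5 = -14  …  u_{10} = 152  u_{11} = -246  u_{12} = 398  u_{13} = -644.

-644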